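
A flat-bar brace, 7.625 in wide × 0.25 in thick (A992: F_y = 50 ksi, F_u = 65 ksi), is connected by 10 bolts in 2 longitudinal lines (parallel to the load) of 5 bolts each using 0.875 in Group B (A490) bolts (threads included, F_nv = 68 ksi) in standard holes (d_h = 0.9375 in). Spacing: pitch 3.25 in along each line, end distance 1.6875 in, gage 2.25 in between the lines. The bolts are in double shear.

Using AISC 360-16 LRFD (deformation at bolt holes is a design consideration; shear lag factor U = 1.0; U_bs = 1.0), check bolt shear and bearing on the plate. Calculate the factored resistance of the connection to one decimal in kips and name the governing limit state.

240.4 kips (bearing governs)

Bolt shear: A_b = π(0.875)²/4 = 0.60132 in². φR_n = 0.75 × 68 × 0.60132 × 10 × 2 = 613.3 kips.
Bearing (0.25 in plate, F_u = 65 ksi): end bolts L_c = 1.6875 − 0.9375/2 = 1.21875, R_n = min(1.2×1.21875×0.25×65, 2.4×0.875×0.25×65) = 23.766 kips/bolt; interior L_c = 3.25 − 0.9375 = 2.3125, R_n = 34.125 kips/bolt. φR_n = 0.75 × (2×23.766 + 8×34.125) = 240.4 kips.
Governing: min(613.3, 240.4) = 240.4 kips → bearing.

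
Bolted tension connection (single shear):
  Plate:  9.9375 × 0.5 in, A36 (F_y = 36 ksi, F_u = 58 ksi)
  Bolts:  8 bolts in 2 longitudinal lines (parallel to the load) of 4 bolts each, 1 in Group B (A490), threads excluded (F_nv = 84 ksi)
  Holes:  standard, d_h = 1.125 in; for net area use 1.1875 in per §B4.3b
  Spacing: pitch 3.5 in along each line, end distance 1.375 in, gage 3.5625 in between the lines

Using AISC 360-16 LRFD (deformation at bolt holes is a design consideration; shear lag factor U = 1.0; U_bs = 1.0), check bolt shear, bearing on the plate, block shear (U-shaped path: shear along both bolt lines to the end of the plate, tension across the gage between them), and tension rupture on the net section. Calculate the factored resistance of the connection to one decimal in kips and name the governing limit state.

Bolt shear: A_b = π(1)²/4 = 0.7854 in². φR_n = 0.75 × 84 × 0.7854 × 8 × 1 = 395.8 kips.
Bearing (0.5 in plate, F_u = 58 ksi): end bolts L_c = 1.375 − 1.125/2 = 0.8125, R_n = min(1.2×0.8125×0.5×58, 2.4×1×0.5×58) = 28.275 kips/bolt; interior L_c = 3.5 − 1.125 = 2.375, R_n = 69.6 kips/bolt. φR_n = 0.75 × (2×28.275 + 6×69.6) = 355.6 kips.
Block shear: shear path 2×[1.375+3×3.5] = 2×11.875 in, A_gv = 11.875, A_nv = 2×(11.875 − 3.5×1.1875)×0.5 = 7.7188 in²; tension across gage: (3.5625 − 1×1.1875)×0.5 = 1.1875 in². R_n = min(0.6×58×7.7188, 0.6×36×11.875) + 1.0×58×1.1875 = min(268.61, 256.5) + 68.875 = 325.38 kips. φR_n = 0.75 × 325.38 = 244.0 kips.
Tension rupture (net): A_n = (9.9375 − 2×1.1875)×0.5 = 3.7813 in² (U = 1.0, A_e = A_n). φR_n = 0.75 × 58 × 3.7813 = 164.5 kips.
Governing: min(395.8, 355.6, 244.0, 164.5) = 164.5 kips → net-section rupture.

164.5 kips (net-section rupture governs)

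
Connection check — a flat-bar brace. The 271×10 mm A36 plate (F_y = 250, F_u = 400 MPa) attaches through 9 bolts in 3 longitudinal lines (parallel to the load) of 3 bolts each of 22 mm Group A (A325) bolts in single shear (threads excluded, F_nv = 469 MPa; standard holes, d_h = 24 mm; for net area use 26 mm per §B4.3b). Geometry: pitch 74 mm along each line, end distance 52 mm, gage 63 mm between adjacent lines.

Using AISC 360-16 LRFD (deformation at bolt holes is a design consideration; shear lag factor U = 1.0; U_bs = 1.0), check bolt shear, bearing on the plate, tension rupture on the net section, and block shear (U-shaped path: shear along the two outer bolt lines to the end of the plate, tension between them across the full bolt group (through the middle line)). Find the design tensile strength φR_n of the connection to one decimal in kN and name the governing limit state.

579.0 kN (net-section rupture governs)

Bolt shear: A_b = π(22)²/4 = 380.13 mm². φR_n = 0.75 × 469 × 380.13 × 9 × 1 = 1203.4 kN.
Bearing (10 mm plate, F_u = 400 MPa): end bolts L_c = 52 − 24/2 = 40, R_n = min(1.2×40×10×400, 2.4×22×10×400) = 192 kN/bolt; interior L_c = 74 − 24 = 50, R_n = 211.2 kN/bolt. φR_n = 0.75 × (3×192 + 6×211.2) = 1382.4 kN.
Tension rupture (net): A_n = (271 − 3×26)×10 = 1930 mm² (U = 1.0, A_e = A_n). φR_n = 0.75 × 400 × 1930 = 579.0 kN.
Block shear: shear path 2×[52+2×74] = 2×200 mm, A_gv = 4000, A_nv = 2×(200 − 2.5×26)×10 = 2700 mm²; tension across gage: (126 − 2×26)×10 = 740 mm². R_n = min(0.6×400×2700, 0.6×250×4000) + 1.0×400×740 = min(648, 600) + 296 = 896 kN. φR_n = 0.75 × 896 = 672.0 kN.
Governing: min(1203.4, 1382.4, 579.0, 672.0) = 579.0 kN → net-section rupture.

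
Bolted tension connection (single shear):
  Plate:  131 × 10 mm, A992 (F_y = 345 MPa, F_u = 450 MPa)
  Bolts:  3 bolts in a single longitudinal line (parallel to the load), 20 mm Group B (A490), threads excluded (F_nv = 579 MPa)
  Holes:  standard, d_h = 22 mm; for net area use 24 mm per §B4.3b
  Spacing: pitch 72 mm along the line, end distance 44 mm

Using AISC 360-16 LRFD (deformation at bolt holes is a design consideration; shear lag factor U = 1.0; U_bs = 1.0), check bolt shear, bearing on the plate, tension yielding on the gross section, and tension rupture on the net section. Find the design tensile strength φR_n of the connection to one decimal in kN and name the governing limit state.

361.1 kN (net-section rupture governs)

Bolt shear: A_b = π(20)²/4 = 314.16 mm². φR_n = 0.75 × 579 × 314.16 × 3 × 1 = 409.3 kN.
Bearing (10 mm plate, F_u = 450 MPa): end bolts L_c = 44 − 22/2 = 33, R_n = min(1.2×33×10×450, 2.4×20×10×450) = 178.2 kN/bolt; interior L_c = 72 − 22 = 50, R_n = 216 kN/bolt. φR_n = 0.75 × (1×178.2 + 2×216) = 457.7 kN.
Tension yield (gross): A_g = 131×10 = 1310 mm². φR_n = 0.90 × 345 × 1310 = 406.8 kN.
Tension rupture (net): A_n = (131 − 1×24)×10 = 1070 mm² (U = 1.0, A_e = A_n). φR_n = 0.75 × 450 × 1070 = 361.1 kN.
Governing: min(409.3, 457.7, 406.8, 361.1) = 361.1 kN → net-section rupture.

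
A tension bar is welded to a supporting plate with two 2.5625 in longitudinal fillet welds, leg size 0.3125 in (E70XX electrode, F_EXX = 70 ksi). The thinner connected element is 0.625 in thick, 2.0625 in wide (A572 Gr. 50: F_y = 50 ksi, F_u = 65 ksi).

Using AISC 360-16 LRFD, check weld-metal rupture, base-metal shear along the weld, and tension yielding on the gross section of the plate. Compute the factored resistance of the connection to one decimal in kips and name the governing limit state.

Weld metal: throat = 0.707×0.3125 = 0.22094 in, L = 2×2.5625 = 5.125 in. φR_n = 0.75 × 0.6 × 70 × 0.22094 × 5.125 = 35.7 kips.
Base metal shear (0.625 in plate): yield φR_n = 1.0×0.6×50×0.625×5.125 = 96.1 kips; rupture φR_n = 0.75×0.6×65×0.625×5.125 = 93.7 kips; take 93.7 kips (rupture).
Tension yield (gross): A_g = 2.0625×0.625 = 1.2891 in². φR_n = 0.90 × 50 × 1.2891 = 58.0 kips.
Governing: min(35.7, 93.7, 58.0) = 35.7 kips → weld metal.

35.7 kips (weld metal governs)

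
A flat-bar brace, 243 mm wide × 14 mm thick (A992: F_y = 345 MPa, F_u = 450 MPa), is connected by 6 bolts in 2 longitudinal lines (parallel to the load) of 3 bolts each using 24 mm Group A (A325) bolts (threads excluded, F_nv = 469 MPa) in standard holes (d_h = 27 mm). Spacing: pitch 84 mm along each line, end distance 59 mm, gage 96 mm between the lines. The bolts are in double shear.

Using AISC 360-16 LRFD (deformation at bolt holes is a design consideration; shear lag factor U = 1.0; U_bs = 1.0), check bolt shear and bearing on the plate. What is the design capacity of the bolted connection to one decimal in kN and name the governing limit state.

1604.6 kN (bearing governs)

Bolt shear: A_b = π(24)²/4 = 452.39 mm². φR_n = 0.75 × 469 × 452.39 × 6 × 2 = 1909.5 kN.
Bearing (14 mm plate, F_u = 450 MPa): end bolts L_c = 59 − 27/2 = 45.5, R_n = min(1.2×45.5×14×450, 2.4×24×14×450) = 343.98 kN/bolt; interior L_c = 84 − 27 = 57, R_n = 362.88 kN/bolt. φR_n = 0.75 × (2×343.98 + 4×362.88) = 1604.6 kN.
Governing: min(1909.5, 1604.6) = 1604.6 kN → bearing.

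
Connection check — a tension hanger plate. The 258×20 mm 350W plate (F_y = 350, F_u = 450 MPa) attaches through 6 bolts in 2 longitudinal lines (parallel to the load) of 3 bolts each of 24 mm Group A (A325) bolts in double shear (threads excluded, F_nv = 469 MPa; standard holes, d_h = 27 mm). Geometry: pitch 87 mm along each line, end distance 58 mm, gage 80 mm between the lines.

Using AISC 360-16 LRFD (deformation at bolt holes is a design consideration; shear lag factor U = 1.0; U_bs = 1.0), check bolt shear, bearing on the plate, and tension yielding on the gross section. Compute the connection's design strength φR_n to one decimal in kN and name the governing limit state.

Bolt shear: A_b = π(24)²/4 = 452.39 mm². φR_n = 0.75 × 469 × 452.39 × 6 × 2 = 1909.5 kN.
Bearing (20 mm plate, F_u = 450 MPa): end bolts L_c = 58 − 27/2 = 44.5, R_n = min(1.2×44.5×20×450, 2.4×24×20×450) = 480.6 kN/bolt; interior L_c = 87 − 27 = 60, R_n = 518.4 kN/bolt. φR_n = 0.75 × (2×480.6 + 4×518.4) = 2276.1 kN.
Tension yield (gross): A_g = 258×20 = 5160 mm². φR_n = 0.90 × 350 × 5160 = 1625.4 kN.
Governing: min(1909.5, 2276.1, 1625.4) = 1625.4 kN → gross-section yield.

1625.4 kN (gross-section yield governs)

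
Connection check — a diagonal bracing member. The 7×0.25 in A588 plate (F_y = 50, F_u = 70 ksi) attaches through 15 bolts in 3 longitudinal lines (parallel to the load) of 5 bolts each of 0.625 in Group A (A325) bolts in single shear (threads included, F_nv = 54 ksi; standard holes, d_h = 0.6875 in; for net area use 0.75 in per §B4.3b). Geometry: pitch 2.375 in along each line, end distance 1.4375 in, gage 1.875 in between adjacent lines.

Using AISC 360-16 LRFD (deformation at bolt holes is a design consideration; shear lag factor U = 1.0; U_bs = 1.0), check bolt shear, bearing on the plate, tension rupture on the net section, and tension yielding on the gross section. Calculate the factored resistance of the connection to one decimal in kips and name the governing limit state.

Bolt shear: A_b = π(0.625)²/4 = 0.3068 in². φR_n = 0.75 × 54 × 0.3068 × 15 × 1 = 186.4 kips.
Bearing (0.25 in plate, F_u = 70 ksi): end bolts L_c = 1.4375 − 0.6875/2 = 1.09375, R_n = min(1.2×1.09375×0.25×70, 2.4×0.625×0.25×70) = 22.969 kips/bolt; interior L_c = 2.375 − 0.6875 = 1.6875, R_n = 26.25 kips/bolt. φR_n = 0.75 × (3×22.969 + 12×26.25) = 287.9 kips.
Tension rupture (net): A_n = (7 − 3×0.75)×0.25 = 1.1875 in² (U = 1.0, A_e = A_n). φR_n = 0.75 × 70 × 1.1875 = 62.3 kips.
Tension yield (gross): A_g = 7×0.25 = 1.75 in². φR_n = 0.90 × 50 × 1.75 = 78.8 kips.
Governing: min(186.4, 287.9, 62.3, 78.8) = 62.3 kips → net-section rupture.

62.3 kips (net-section rupture governs)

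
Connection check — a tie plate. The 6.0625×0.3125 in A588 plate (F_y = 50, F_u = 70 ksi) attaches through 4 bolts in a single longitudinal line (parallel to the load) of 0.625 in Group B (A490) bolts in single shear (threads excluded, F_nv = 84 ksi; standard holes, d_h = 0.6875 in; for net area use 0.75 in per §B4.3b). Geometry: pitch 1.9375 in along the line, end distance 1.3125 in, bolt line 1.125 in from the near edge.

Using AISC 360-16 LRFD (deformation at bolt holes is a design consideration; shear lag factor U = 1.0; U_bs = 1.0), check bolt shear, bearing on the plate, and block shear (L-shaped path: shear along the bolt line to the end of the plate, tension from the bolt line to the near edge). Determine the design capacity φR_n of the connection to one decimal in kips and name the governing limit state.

Bolt shear: A_b = π(0.625)²/4 = 0.3068 in². φR_n = 0.75 × 84 × 0.3068 × 4 × 1 = 77.3 kips.
Bearing (0.3125 in plate, F_u = 70 ksi): end bolts L_c = 1.3125 − 0.6875/2 = 0.96875, R_n = min(1.2×0.96875×0.3125×70, 2.4×0.625×0.3125×70) = 25.43 kips/bolt; interior L_c = 1.9375 − 0.6875 = 1.25, R_n = 32.813 kips/bolt. φR_n = 0.75 × (1×25.43 + 3×32.813) = 92.9 kips.
Block shear: shear path 1×[1.3125+3×1.9375] = 1×7.125 in, A_gv = 2.2266, A_nv = 1×(7.125 − 3.5×0.75)×0.3125 = 1.4063 in²; tension to near edge: (1.125 − 0.5×0.75)×0.3125 = 0.23438 in². R_n = min(0.6×70×1.4063, 0.6×50×2.2266) + 1.0×70×0.23438 = min(59.065, 66.798) + 16.407 = 75.472 kips. φR_n = 0.75 × 75.472 = 56.6 kips.
Governing: min(77.3, 92.9, 56.6) = 56.6 kips → block shear.

56.6 kips (block shear governs)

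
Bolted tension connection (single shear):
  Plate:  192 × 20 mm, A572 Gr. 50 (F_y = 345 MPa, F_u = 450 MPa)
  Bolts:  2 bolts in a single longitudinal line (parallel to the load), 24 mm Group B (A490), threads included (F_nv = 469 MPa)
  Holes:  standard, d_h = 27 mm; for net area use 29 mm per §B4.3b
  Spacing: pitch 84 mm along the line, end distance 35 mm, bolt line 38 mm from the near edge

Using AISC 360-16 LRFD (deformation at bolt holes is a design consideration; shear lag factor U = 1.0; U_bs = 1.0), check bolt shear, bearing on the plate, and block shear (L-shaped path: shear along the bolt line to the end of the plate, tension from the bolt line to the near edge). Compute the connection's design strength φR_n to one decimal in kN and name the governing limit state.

318.3 kN (bolt shear governs)

Bolt shear: A_b = π(24)²/4 = 452.39 mm². φR_n = 0.75 × 469 × 452.39 × 2 × 1 = 318.3 kN.
Bearing (20 mm plate, F_u = 450 MPa): end bolts L_c = 35 − 27/2 = 21.5, R_n = min(1.2×21.5×20×450, 2.4×24×20×450) = 232.2 kN/bolt; interior L_c = 84 − 27 = 57, R_n = 518.4 kN/bolt. φR_n = 0.75 × (1×232.2 + 1×518.4) = 563.0 kN.
Block shear: shear path 1×[35+1×84] = 1×119 mm, A_gv = 2380, A_nv = 1×(119 − 1.5×29)×20 = 1510 mm²; tension to near edge: (38 − 0.5×29)×20 = 470 mm². R_n = min(0.6×450×1510, 0.6×345×2380) + 1.0×450×470 = min(407.7, 492.66) + 211.5 = 619.2 kN. φR_n = 0.75 × 619.2 = 464.4 kN.
Governing: min(318.3, 563.0, 464.4) = 318.3 kN → bolt shear.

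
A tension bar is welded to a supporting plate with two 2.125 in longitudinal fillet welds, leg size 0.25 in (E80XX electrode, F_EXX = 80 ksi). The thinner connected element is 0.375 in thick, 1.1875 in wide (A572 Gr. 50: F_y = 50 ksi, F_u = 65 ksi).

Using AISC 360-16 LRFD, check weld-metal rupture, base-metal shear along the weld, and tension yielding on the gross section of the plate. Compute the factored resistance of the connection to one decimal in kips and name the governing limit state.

20.0 kips (gross-section yield governs)

Weld metal: throat = 0.707×0.25 = 0.17675 in, L = 2×2.125 = 4.25 in. φR_n = 0.75 × 0.6 × 80 × 0.17675 × 4.25 = 27.0 kips.
Base metal shear (0.375 in plate): yield φR_n = 1.0×0.6×50×0.375×4.25 = 47.8 kips; rupture φR_n = 0.75×0.6×65×0.375×4.25 = 46.6 kips; take 46.6 kips (rupture).
Tension yield (gross): A_g = 1.1875×0.375 = 0.44531 in². φR_n = 0.90 × 50 × 0.44531 = 20.0 kips.
Governing: min(27.0, 46.6, 20.0) = 20.0 kips → gross-section yield.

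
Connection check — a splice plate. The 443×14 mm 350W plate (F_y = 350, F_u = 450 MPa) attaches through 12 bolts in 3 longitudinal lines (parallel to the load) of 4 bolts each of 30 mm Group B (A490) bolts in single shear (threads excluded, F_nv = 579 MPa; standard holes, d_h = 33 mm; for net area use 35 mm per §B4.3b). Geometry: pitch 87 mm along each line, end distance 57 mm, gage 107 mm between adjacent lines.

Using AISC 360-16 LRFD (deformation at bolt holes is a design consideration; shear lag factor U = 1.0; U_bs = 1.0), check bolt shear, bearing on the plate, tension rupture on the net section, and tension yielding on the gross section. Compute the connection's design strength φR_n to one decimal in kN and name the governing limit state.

1597.1 kN (net-section rupture governs)

Bolt shear: A_b = π(30)²/4 = 706.86 mm². φR_n = 0.75 × 579 × 706.86 × 12 × 1 = 3683.4 kN.
Bearing (14 mm plate, F_u = 450 MPa): end bolts L_c = 57 − 33/2 = 40.5, R_n = min(1.2×40.5×14×450, 2.4×30×14×450) = 306.18 kN/bolt; interior L_c = 87 − 33 = 54, R_n = 408.24 kN/bolt. φR_n = 0.75 × (3×306.18 + 9×408.24) = 3444.5 kN.
Tension rupture (net): A_n = (443 − 3×35)×14 = 4732 mm² (U = 1.0, A_e = A_n). φR_n = 0.75 × 450 × 4732 = 1597.1 kN.
Tension yield (gross): A_g = 443×14 = 6202 mm². φR_n = 0.90 × 350 × 6202 = 1953.6 kN.
Governing: min(3683.4, 3444.5, 1597.1, 1953.6) = 1597.1 kN → net-section rupture.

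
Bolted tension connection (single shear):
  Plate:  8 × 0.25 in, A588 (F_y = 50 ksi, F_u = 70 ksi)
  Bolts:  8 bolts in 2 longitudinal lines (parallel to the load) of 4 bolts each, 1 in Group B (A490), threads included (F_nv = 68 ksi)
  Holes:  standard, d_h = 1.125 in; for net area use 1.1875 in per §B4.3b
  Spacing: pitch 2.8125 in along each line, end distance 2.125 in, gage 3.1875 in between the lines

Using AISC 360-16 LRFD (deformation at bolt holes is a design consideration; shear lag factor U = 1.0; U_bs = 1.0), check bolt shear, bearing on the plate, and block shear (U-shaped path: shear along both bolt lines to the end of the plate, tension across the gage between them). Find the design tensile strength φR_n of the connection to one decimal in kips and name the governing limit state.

127.1 kips (block shear governs)

Bolt shear: A_b = π(1)²/4 = 0.7854 in². φR_n = 0.75 × 68 × 0.7854 × 8 × 1 = 320.4 kips.
Bearing (0.25 in plate, F_u = 70 ksi): end bolts L_c = 2.125 − 1.125/2 = 1.5625, R_n = min(1.2×1.5625×0.25×70, 2.4×1×0.25×70) = 32.813 kips/bolt; interior L_c = 2.8125 − 1.125 = 1.6875, R_n = 35.438 kips/bolt. φR_n = 0.75 × (2×32.813 + 6×35.438) = 208.7 kips.
Block shear: shear path 2×[2.125+3×2.8125] = 2×10.5625 in, A_gv = 5.2813, A_nv = 2×(10.5625 − 3.5×1.1875)×0.25 = 3.2031 in²; tension across gage: (3.1875 − 1×1.1875)×0.25 = 0.5 in². R_n = min(0.6×70×3.2031, 0.6×50×5.2813) + 1.0×70×0.5 = min(134.53, 158.44) + 35 = 169.53 kips. φR_n = 0.75 × 169.53 = 127.1 kips.
Governing: min(320.4, 208.7, 127.1) = 127.1 kips → block shear.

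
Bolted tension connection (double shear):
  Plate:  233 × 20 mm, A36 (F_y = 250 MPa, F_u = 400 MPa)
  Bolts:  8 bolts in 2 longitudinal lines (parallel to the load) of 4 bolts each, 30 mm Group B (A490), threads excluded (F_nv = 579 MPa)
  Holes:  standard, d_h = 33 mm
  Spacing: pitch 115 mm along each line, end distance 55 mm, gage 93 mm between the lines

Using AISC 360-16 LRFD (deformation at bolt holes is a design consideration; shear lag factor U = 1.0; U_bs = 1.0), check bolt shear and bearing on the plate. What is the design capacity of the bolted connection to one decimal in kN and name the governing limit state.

Bolt shear: A_b = π(30)²/4 = 706.86 mm². φR_n = 0.75 × 579 × 706.86 × 8 × 2 = 4911.3 kN.
Bearing (20 mm plate, F_u = 400 MPa): end bolts L_c = 55 − 33/2 = 38.5, R_n = min(1.2×38.5×20×400, 2.4×30×20×400) = 369.6 kN/bolt; interior L_c = 115 − 33 = 82, R_n = 576 kN/bolt. φR_n = 0.75 × (2×369.6 + 6×576) = 3146.4 kN.
Governing: min(4911.3, 3146.4) = 3146.4 kN → bearing.

3146.4 kN (bearing governs)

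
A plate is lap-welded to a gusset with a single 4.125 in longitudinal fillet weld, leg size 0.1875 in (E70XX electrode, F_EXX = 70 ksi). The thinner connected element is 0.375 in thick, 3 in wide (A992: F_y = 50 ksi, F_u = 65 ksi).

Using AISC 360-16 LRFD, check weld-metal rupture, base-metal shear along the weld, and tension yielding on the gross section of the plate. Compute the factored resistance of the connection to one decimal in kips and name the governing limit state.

17.2 kips (weld metal governs)

Weld metal: throat = 0.707×0.1875 = 0.13256 in, L = 4.125 in. φR_n = 0.75 × 0.6 × 70 × 0.13256 × 4.125 = 17.2 kips.
Base metal shear (0.375 in plate): yield φR_n = 1.0×0.6×50×0.375×4.125 = 46.4 kips; rupture φR_n = 0.75×0.6×65×0.375×4.125 = 45.2 kips; take 45.2 kips (rupture).
Tension yield (gross): A_g = 3×0.375 = 1.125 in². φR_n = 0.90 × 50 × 1.125 = 50.6 kips.
Governing: min(17.2, 45.2, 50.6) = 17.2 kips → weld metal.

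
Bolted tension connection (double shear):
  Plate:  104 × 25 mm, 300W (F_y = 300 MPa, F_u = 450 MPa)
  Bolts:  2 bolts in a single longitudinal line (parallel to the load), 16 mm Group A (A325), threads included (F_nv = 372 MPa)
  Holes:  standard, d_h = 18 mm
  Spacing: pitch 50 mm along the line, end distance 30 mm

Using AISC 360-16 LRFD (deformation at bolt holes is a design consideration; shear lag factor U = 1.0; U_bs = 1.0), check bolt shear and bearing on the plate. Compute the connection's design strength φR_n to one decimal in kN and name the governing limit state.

224.4 kN (bolt shear governs)

Bolt shear: A_b = π(16)²/4 = 201.06 mm². φR_n = 0.75 × 372 × 201.06 × 2 × 2 = 224.4 kN.
Bearing (25 mm plate, F_u = 450 MPa): end bolts L_c = 30 − 18/2 = 21, R_n = min(1.2×21×25×450, 2.4×16×25×450) = 283.5 kN/bolt; interior L_c = 50 − 18 = 32, R_n = 432 kN/bolt. φR_n = 0.75 × (1×283.5 + 1×432) = 536.6 kN.
Governing: min(224.4, 536.6) = 224.4 kN → bolt shear.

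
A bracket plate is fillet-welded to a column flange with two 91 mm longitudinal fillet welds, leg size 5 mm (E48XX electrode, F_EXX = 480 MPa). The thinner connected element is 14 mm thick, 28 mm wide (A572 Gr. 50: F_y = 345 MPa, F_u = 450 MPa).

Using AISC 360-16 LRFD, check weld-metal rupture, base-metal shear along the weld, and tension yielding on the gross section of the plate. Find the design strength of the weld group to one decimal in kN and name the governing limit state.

Weld metal: throat = 0.707×5 = 3.535 mm, L = 2×91 = 182 mm. φR_n = 0.75 × 0.6 × 480 × 3.535 × 182 = 139.0 kN.
Base metal shear (14 mm plate): yield φR_n = 1.0×0.6×345×14×182 = 527.4 kN; rupture φR_n = 0.75×0.6×450×14×182 = 516.0 kN; take 516.0 kN (rupture).
Tension yield (gross): A_g = 28×14 = 392 mm². φR_n = 0.90 × 345 × 392 = 121.7 kN.
Governing: min(139.0, 516.0, 121.7) = 121.7 kN → gross-section yield.

121.7 kN (gross-section yield governs)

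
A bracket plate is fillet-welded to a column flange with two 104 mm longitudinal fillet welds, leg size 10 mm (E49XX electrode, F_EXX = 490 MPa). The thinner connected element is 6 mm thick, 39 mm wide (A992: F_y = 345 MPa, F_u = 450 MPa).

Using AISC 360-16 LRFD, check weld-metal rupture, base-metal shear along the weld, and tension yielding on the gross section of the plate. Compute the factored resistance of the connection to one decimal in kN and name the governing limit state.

72.7 kN (gross-section yield governs)

Weld metal: throat = 0.707×10 = 7.07 mm, L = 2×104 = 208 mm. φR_n = 0.75 × 0.6 × 490 × 7.07 × 208 = 324.3 kN.
Base metal shear (6 mm plate): yield φR_n = 1.0×0.6×345×6×208 = 258.3 kN; rupture φR_n = 0.75×0.6×450×6×208 = 252.7 kN; take 252.7 kN (rupture).
Tension yield (gross): A_g = 39×6 = 234 mm². φR_n = 0.90 × 345 × 234 = 72.7 kN.
Governing: min(324.3, 252.7, 72.7) = 72.7 kN → gross-section yield.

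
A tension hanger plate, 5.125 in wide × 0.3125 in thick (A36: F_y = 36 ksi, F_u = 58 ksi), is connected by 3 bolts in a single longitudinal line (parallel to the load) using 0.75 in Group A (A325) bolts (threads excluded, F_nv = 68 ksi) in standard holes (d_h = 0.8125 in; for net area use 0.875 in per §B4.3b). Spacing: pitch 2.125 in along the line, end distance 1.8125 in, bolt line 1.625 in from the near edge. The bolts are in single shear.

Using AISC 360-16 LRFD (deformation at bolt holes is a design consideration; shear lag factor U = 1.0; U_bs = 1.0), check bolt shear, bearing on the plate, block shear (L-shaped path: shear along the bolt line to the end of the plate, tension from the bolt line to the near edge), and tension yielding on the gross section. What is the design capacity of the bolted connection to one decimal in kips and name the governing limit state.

46.8 kips (block shear governs)

Bolt shear: A_b = π(0.75)²/4 = 0.44179 in². φR_n = 0.75 × 68 × 0.44179 × 3 × 1 = 67.6 kips.
Bearing (0.3125 in plate, F_u = 58 ksi): end bolts L_c = 1.8125 − 0.8125/2 = 1.40625, R_n = min(1.2×1.40625×0.3125×58, 2.4×0.75×0.3125×58) = 30.586 kips/bolt; interior L_c = 2.125 − 0.8125 = 1.3125, R_n = 28.547 kips/bolt. φR_n = 0.75 × (1×30.586 + 2×28.547) = 65.8 kips.
Block shear: shear path 1×[1.8125+2×2.125] = 1×6.0625 in, A_gv = 1.8945, A_nv = 1×(6.0625 − 2.5×0.875)×0.3125 = 1.2109 in²; tension to near edge: (1.625 − 0.5×0.875)×0.3125 = 0.37109 in². R_n = min(0.6×58×1.2109, 0.6×36×1.8945) + 1.0×58×0.37109 = min(42.139, 40.921) + 21.523 = 62.444 kips. φR_n = 0.75 × 62.444 = 46.8 kips.
Tension yield (gross): A_g = 5.125×0.3125 = 1.6016 in². φR_n = 0.90 × 36 × 1.6016 = 51.9 kips.
Governing: min(67.6, 65.8, 46.8, 51.9) = 46.8 kips → block shear.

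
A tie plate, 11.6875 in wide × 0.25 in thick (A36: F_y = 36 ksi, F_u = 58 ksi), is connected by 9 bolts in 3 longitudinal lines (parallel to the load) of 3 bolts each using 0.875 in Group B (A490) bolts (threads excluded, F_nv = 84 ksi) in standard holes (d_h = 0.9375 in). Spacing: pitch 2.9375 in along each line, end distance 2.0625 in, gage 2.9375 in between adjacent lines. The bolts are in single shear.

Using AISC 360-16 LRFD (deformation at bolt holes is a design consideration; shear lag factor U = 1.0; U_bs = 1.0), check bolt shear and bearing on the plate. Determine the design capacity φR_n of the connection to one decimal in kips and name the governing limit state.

Bolt shear: A_b = π(0.875)²/4 = 0.60132 in². φR_n = 0.75 × 84 × 0.60132 × 9 × 1 = 340.9 kips.
Bearing (0.25 in plate, F_u = 58 ksi): end bolts L_c = 2.0625 − 0.9375/2 = 1.59375, R_n = min(1.2×1.59375×0.25×58, 2.4×0.875×0.25×58) = 27.731 kips/bolt; interior L_c = 2.9375 − 0.9375 = 2, R_n = 30.45 kips/bolt. φR_n = 0.75 × (3×27.731 + 6×30.45) = 199.4 kips.
Governing: min(340.9, 199.4) = 199.4 kips → bearing.

199.4 kips (bearing governs)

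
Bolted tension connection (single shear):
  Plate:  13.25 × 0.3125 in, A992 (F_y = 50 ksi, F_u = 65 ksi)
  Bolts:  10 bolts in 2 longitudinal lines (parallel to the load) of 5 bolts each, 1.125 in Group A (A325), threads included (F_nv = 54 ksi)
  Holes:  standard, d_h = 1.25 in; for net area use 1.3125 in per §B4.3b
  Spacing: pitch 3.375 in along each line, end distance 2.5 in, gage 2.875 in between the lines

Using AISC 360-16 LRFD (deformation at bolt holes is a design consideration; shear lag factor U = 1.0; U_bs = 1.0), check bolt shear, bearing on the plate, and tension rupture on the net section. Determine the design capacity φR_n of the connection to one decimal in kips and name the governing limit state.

Bolt shear: A_b = π(1.125)²/4 = 0.99402 in². φR_n = 0.75 × 54 × 0.99402 × 10 × 1 = 402.6 kips.
Bearing (0.3125 in plate, F_u = 65 ksi): end bolts L_c = 2.5 − 1.25/2 = 1.875, R_n = min(1.2×1.875×0.3125×65, 2.4×1.125×0.3125×65) = 45.703 kips/bolt; interior L_c = 3.375 − 1.25 = 2.125, R_n = 51.797 kips/bolt. φR_n = 0.75 × (2×45.703 + 8×51.797) = 379.3 kips.
Tension rupture (net): A_n = (13.25 − 2×1.3125)×0.3125 = 3.3203 in² (U = 1.0, A_e = A_n). φR_n = 0.75 × 65 × 3.3203 = 161.9 kips.
Governing: min(402.6, 379.3, 161.9) = 161.9 kips → net-section rupture.

161.9 kips (net-section rupture governs)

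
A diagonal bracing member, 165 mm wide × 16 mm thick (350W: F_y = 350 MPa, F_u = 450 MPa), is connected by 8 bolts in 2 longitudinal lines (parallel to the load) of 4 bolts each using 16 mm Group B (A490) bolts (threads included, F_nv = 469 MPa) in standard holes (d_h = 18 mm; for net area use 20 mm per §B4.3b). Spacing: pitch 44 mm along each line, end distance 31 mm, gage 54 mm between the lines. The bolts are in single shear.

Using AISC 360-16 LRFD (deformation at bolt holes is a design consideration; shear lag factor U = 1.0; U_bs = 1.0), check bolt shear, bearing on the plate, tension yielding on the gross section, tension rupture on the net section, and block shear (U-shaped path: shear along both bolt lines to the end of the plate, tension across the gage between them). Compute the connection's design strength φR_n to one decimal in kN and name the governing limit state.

Bolt shear: A_b = π(16)²/4 = 201.06 mm². φR_n = 0.75 × 469 × 201.06 × 8 × 1 = 565.8 kN.
Bearing (16 mm plate, F_u = 450 MPa): end bolts L_c = 31 − 18/2 = 22, R_n = min(1.2×22×16×450, 2.4×16×16×450) = 190.08 kN/bolt; interior L_c = 44 − 18 = 26, R_n = 224.64 kN/bolt. φR_n = 0.75 × (2×190.08 + 6×224.64) = 1296.0 kN.
Tension yield (gross): A_g = 165×16 = 2640 mm². φR_n = 0.90 × 350 × 2640 = 831.6 kN.
Tension rupture (net): A_n = (165 − 2×20)×16 = 2000 mm² (U = 1.0, A_e = A_n). φR_n = 0.75 × 450 × 2000 = 675.0 kN.
Block shear: shear path 2×[31+3×44] = 2×163 mm, A_gv = 5216, A_nv = 2×(163 − 3.5×20)×16 = 2976 mm²; tension across gage: (54 − 1×20)×16 = 544 mm². R_n = min(0.6×450×2976, 0.6×350×5216) + 1.0×450×544 = min(803.52, 1095.4) + 244.8 = 1048.3 kN. φR_n = 0.75 × 1048.3 = 786.2 kN.
Governing: min(565.8, 1296.0, 831.6, 675.0, 786.2) = 565.8 kN → bolt shear.

565.8 kN (bolt shear governs)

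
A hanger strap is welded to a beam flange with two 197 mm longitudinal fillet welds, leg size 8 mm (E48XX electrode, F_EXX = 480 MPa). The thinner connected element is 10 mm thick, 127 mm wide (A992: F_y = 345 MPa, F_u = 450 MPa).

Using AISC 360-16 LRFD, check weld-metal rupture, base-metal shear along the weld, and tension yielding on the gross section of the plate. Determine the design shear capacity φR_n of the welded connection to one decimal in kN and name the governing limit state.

394.3 kN (gross-section yield governs)

Weld metal: throat = 0.707×8 = 5.656 mm, L = 2×197 = 394 mm. φR_n = 0.75 × 0.6 × 480 × 5.656 × 394 = 481.3 kN.
Base metal shear (10 mm plate): yield φR_n = 1.0×0.6×345×10×394 = 815.6 kN; rupture φR_n = 0.75×0.6×450×10×394 = 797.9 kN; take 797.9 kN (rupture).
Tension yield (gross): A_g = 127×10 = 1270 mm². φR_n = 0.90 × 345 × 1270 = 394.3 kN.
Governing: min(481.3, 797.9, 394.3) = 394.3 kN → gross-section yield.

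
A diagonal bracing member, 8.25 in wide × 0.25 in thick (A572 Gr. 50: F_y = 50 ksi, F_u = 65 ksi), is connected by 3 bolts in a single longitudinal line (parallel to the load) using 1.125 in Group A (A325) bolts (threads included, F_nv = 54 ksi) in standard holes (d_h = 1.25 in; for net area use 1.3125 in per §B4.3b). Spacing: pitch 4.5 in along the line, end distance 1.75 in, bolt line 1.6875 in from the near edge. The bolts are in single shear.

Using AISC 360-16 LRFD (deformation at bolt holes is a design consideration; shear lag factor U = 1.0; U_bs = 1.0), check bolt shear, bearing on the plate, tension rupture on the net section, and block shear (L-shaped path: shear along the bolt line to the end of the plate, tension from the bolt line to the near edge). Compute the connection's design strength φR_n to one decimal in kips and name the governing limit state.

Bolt shear: A_b = π(1.125)²/4 = 0.99402 in². φR_n = 0.75 × 54 × 0.99402 × 3 × 1 = 120.8 kips.
Bearing (0.25 in plate, F_u = 65 ksi): end bolts L_c = 1.75 − 1.25/2 = 1.125, R_n = min(1.2×1.125×0.25×65, 2.4×1.125×0.25×65) = 21.938 kips/bolt; interior L_c = 4.5 − 1.25 = 3.25, R_n = 43.875 kips/bolt. φR_n = 0.75 × (1×21.938 + 2×43.875) = 82.3 kips.
Tension rupture (net): A_n = (8.25 − 1×1.3125)×0.25 = 1.7344 in² (U = 1.0, A_e = A_n). φR_n = 0.75 × 65 × 1.7344 = 84.6 kips.
Block shear: shear path 1×[1.75+2×4.5] = 1×10.75 in, A_gv = 2.6875, A_nv = 1×(10.75 − 2.5×1.3125)×0.25 = 1.8672 in²; tension to near edge: (1.6875 − 0.5×1.3125)×0.25 = 0.25781 in². R_n = min(0.6×65×1.8672, 0.6×50×2.6875) + 1.0×65×0.25781 = min(72.821, 80.625) + 16.758 = 89.579 kips. φR_n = 0.75 × 89.579 = 67.2 kips.
Governing: min(120.8, 82.3, 84.6, 67.2) = 67.2 kips → block shear.

67.2 kips (block shear governs)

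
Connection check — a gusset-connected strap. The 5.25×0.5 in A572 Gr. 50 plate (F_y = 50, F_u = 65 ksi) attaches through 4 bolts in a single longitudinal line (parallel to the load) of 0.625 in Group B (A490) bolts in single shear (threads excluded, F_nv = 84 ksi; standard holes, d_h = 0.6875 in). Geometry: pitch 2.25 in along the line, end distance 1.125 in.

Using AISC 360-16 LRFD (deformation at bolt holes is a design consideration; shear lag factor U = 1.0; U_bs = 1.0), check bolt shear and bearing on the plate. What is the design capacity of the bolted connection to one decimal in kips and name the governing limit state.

Bolt shear: A_b = π(0.625)²/4 = 0.3068 in². φR_n = 0.75 × 84 × 0.3068 × 4 × 1 = 77.3 kips.
Bearing (0.5 in plate, F_u = 65 ksi): end bolts L_c = 1.125 − 0.6875/2 = 0.78125, R_n = min(1.2×0.78125×0.5×65, 2.4×0.625×0.5×65) = 30.469 kips/bolt; interior L_c = 2.25 − 0.6875 = 1.5625, R_n = 48.75 kips/bolt. φR_n = 0.75 × (1×30.469 + 3×48.75) = 132.5 kips.
Governing: min(77.3, 132.5) = 77.3 kips → bolt shear.

77.3 kips (bolt shear governs)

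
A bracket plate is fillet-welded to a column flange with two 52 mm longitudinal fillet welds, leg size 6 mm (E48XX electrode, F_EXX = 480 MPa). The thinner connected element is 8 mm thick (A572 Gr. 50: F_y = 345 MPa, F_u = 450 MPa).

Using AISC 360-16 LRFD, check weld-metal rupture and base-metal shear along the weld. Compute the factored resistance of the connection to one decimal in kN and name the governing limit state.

95.3 kN (weld metal governs)

Weld metal: throat = 0.707×6 = 4.242 mm, L = 2×52 = 104 mm. φR_n = 0.75 × 0.6 × 480 × 4.242 × 104 = 95.3 kN.
Base metal shear (8 mm plate): yield φR_n = 1.0×0.6×345×8×104 = 172.2 kN; rupture φR_n = 0.75×0.6×450×8×104 = 168.5 kN; take 168.5 kN (rupture).
Governing: min(95.3, 168.5) = 95.3 kN → weld metal.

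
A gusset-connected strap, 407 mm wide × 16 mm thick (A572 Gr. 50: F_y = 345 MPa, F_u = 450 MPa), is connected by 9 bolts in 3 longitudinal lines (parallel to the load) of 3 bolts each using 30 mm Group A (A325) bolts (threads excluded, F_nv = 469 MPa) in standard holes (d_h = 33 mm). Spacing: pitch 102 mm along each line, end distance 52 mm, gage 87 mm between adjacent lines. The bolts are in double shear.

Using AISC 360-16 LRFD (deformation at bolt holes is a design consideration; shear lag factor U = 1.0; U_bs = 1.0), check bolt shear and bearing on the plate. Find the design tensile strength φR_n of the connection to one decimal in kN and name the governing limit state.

3022.9 kN (bearing governs)

Bolt shear: A_b = π(30)²/4 = 706.86 mm². φR_n = 0.75 × 469 × 706.86 × 9 × 2 = 4475.5 kN.
Bearing (16 mm plate, F_u = 450 MPa): end bolts L_c = 52 − 33/2 = 35.5, R_n = min(1.2×35.5×16×450, 2.4×30×16×450) = 306.72 kN/bolt; interior L_c = 102 − 33 = 69, R_n = 518.4 kN/bolt. φR_n = 0.75 × (3×306.72 + 6×518.4) = 3022.9 kN.
Governing: min(4475.5, 3022.9) = 3022.9 kN → bearing.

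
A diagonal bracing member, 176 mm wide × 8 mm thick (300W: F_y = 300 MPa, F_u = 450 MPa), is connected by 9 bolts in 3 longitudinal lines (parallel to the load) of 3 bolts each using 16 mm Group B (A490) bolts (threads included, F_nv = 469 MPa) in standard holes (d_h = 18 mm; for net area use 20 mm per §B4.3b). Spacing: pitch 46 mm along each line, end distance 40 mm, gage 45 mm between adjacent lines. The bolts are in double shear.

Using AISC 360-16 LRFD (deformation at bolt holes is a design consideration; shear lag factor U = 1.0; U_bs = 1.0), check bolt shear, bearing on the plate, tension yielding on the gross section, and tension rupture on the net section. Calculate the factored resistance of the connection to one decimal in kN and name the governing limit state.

313.2 kN (net-section rupture governs)

Bolt shear: A_b = π(16)²/4 = 201.06 mm². φR_n = 0.75 × 469 × 201.06 × 9 × 2 = 1273.0 kN.
Bearing (8 mm plate, F_u = 450 MPa): end bolts L_c = 40 − 18/2 = 31, R_n = min(1.2×31×8×450, 2.4×16×8×450) = 133.92 kN/bolt; interior L_c = 46 − 18 = 28, R_n = 120.96 kN/bolt. φR_n = 0.75 × (3×133.92 + 6×120.96) = 845.6 kN.
Tension yield (gross): A_g = 176×8 = 1408 mm². φR_n = 0.90 × 300 × 1408 = 380.2 kN.
Tension rupture (net): A_n = (176 − 3×20)×8 = 928 mm² (U = 1.0, A_e = A_n). φR_n = 0.75 × 450 × 928 = 313.2 kN.
Governing: min(1273.0, 845.6, 380.2, 313.2) = 313.2 kN → net-section rupture.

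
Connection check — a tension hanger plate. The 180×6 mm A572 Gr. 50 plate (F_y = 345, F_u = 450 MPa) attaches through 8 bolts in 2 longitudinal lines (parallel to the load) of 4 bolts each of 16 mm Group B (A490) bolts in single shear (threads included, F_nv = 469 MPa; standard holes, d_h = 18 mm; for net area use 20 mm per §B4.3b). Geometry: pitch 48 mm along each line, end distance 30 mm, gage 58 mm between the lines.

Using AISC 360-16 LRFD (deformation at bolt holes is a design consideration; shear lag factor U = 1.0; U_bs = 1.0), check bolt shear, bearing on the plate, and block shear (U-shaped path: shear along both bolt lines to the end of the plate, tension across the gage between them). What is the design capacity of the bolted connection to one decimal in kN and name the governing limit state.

329.7 kN (block shear governs)

Bolt shear: A_b = π(16)²/4 = 201.06 mm². φR_n = 0.75 × 469 × 201.06 × 8 × 1 = 565.8 kN.
Bearing (6 mm plate, F_u = 450 MPa): end bolts L_c = 30 − 18/2 = 21, R_n = min(1.2×21×6×450, 2.4×16×6×450) = 68.04 kN/bolt; interior L_c = 48 − 18 = 30, R_n = 97.2 kN/bolt. φR_n = 0.75 × (2×68.04 + 6×97.2) = 539.5 kN.
Block shear: shear path 2×[30+3×48] = 2×174 mm, A_gv = 2088, A_nv = 2×(174 − 3.5×20)×6 = 1248 mm²; tension across gage: (58 − 1×20)×6 = 228 mm². R_n = min(0.6×450×1248, 0.6×345×2088) + 1.0×450×228 = min(336.96, 432.22) + 102.6 = 439.56 kN. φR_n = 0.75 × 439.56 = 329.7 kN.
Governing: min(565.8, 539.5, 329.7) = 329.7 kN → block shear.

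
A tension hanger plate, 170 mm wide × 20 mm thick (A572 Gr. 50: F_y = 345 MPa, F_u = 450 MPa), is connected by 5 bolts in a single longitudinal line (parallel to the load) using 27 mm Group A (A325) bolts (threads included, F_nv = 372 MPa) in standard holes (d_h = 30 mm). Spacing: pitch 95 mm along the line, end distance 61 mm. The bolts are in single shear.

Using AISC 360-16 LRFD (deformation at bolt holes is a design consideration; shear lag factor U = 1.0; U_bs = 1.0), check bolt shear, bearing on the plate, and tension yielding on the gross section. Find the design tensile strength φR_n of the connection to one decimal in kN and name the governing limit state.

798.7 kN (bolt shear governs)

Bolt shear: A_b = π(27)²/4 = 572.56 mm². φR_n = 0.75 × 372 × 572.56 × 5 × 1 = 798.7 kN.
Bearing (20 mm plate, F_u = 450 MPa): end bolts L_c = 61 − 30/2 = 46, R_n = min(1.2×46×20×450, 2.4×27×20×450) = 496.8 kN/bolt; interior L_c = 95 − 30 = 65, R_n = 583.2 kN/bolt. φR_n = 0.75 × (1×496.8 + 4×583.2) = 2122.2 kN.
Tension yield (gross): A_g = 170×20 = 3400 mm². φR_n = 0.90 × 345 × 3400 = 1055.7 kN.
Governing: min(798.7, 2122.2, 1055.7) = 798.7 kN → bolt shear.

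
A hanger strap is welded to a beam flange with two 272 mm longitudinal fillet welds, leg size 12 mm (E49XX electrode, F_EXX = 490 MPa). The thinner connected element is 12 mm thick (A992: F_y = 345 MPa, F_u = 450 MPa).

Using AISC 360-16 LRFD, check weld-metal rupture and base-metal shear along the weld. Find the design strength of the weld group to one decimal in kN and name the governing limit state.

Weld metal: throat = 0.707×12 = 8.484 mm, L = 2×272 = 544 mm. φR_n = 0.75 × 0.6 × 490 × 8.484 × 544 = 1017.7 kN.
Base metal shear (12 mm plate): yield φR_n = 1.0×0.6×345×12×544 = 1351.3 kN; rupture φR_n = 0.75×0.6×450×12×544 = 1321.9 kN; take 1321.9 kN (rupture).
Governing: min(1017.7, 1321.9) = 1017.7 kN → weld metal.

1017.7 kN (weld metal governs)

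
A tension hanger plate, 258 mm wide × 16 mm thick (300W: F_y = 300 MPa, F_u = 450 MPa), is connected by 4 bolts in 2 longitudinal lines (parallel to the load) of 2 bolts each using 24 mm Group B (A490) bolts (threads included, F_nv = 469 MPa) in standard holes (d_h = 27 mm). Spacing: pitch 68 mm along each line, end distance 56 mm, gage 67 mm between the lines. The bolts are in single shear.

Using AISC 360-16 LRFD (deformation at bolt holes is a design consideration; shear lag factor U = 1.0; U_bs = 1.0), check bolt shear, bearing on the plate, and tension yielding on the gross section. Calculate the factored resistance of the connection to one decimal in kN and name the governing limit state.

636.5 kN (bolt shear governs)

Bolt shear: A_b = π(24)²/4 = 452.39 mm². φR_n = 0.75 × 469 × 452.39 × 4 × 1 = 636.5 kN.
Bearing (16 mm plate, F_u = 450 MPa): end bolts L_c = 56 − 27/2 = 42.5, R_n = min(1.2×42.5×16×450, 2.4×24×16×450) = 367.2 kN/bolt; interior L_c = 68 − 27 = 41, R_n = 354.24 kN/bolt. φR_n = 0.75 × (2×367.2 + 2×354.24) = 1082.2 kN.
Tension yield (gross): A_g = 258×16 = 4128 mm². φR_n = 0.90 × 300 × 4128 = 1114.6 kN.
Governing: min(636.5, 1082.2, 1114.6) = 636.5 kN → bolt shear.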